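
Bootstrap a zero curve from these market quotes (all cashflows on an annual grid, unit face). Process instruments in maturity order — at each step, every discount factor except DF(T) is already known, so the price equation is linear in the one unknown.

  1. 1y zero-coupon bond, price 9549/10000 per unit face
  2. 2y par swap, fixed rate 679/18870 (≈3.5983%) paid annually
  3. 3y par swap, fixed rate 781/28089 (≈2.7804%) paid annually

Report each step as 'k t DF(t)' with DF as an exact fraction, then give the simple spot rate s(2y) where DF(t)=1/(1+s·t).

1 1 9549/10000
2 2 9321/10000
3 3 9219/10000
s(2y) = (1/(9321/10000) − 1)/(2) = 679/18642 ≈ 3.6423%

step 1 [1y] zero: DF = P = 9549/10000 ≈ 0.954900
step 2 [2y] swap r/1=679/18870: DF=(1 − 679/18870·(0.954900))/(1+679/18870) = 9321/10000 ≈ 0.932100
step 3 [3y] swap r/1=781/28089: DF=(1 − 781/28089·(0.954900+0.932100))/(1+781/28089) = 9219/10000 ≈ 0.921900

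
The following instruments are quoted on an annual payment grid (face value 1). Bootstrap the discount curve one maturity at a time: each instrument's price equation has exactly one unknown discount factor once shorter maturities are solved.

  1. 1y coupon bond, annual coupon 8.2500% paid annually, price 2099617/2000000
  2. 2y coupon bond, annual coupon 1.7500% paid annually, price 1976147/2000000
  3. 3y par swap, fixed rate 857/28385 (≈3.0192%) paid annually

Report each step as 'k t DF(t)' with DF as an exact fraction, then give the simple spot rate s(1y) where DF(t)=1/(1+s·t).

step 1 [1y] bond c/1=33/400: DF=(2099617/2000000 − 33/400·(0))/(1+33/400) = 4849/5000 ≈ 0.969800
step 2 [2y] bond c/1=7/400: DF=(1976147/2000000 − 7/400·(0.969800))/(1+7/400) = 1193/1250 ≈ 0.954400
step 3 [3y] swap r/1=857/28385: DF=(1 − 857/28385·(0.969800+0.954400))/(1+857/28385) = 9143/10000 ≈ 0.914300

1 1 4849/5000
2 2 1193/1250
3 3 9143/10000
s(1y) = (1/(4849/5000) − 1)/(1) = 151/4849 ≈ 3.1140%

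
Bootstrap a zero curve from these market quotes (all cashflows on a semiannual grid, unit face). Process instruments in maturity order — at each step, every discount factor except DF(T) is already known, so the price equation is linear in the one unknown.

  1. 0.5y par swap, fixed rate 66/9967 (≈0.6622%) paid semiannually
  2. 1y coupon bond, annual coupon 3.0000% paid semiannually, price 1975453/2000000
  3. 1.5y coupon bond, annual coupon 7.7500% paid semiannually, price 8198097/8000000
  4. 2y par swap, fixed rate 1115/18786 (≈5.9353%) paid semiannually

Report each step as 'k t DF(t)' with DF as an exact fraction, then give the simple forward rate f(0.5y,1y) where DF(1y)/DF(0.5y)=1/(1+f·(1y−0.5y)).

1 1/2 9967/10000
2 1 599/625
3 3/2 571/625
4 2 1777/2000
f(0.5y,1y) = ((9967/10000)/(599/625) − 1)/(1/2) = 383/4792 ≈ 7.9925%

step 1 [0.5y] swap r/2=33/9967: DF=(1 − 33/9967·(0))/(1+33/9967) = 9967/10000 ≈ 0.996700
step 2 [1y] bond c/2=3/200: DF=(1975453/2000000 − 3/200·(0.996700))/(1+3/200) = 599/625 ≈ 0.958400
step 3 [1.5y] bond c/2=31/800: DF=(8198097/8000000 − 31/800·(0.996700+0.958400))/(1+31/800) = 571/625 ≈ 0.913600
step 4 [2y] swap r/2=1115/37572: DF=(1 − 1115/37572·(0.996700+0.958400+0.913600))/(1+1115/37572) = 1777/2000 ≈ 0.888500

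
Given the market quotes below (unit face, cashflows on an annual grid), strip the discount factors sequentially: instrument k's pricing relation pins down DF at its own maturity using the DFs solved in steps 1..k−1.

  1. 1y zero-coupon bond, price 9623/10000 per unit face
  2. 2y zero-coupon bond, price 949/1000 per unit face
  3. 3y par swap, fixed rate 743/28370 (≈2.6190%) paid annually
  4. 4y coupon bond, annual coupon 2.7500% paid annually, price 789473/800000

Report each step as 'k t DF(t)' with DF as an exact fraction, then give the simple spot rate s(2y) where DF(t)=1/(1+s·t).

step 1 [1y] zero: DF = P = 9623/10000 ≈ 0.962300
step 2 [2y] zero: DF = P = 949/1000 ≈ 0.949000
step 3 [3y] swap r/1=743/28370: DF=(1 − 743/28370·(0.962300+0.949000))/(1+743/28370) = 9257/10000 ≈ 0.925700
step 4 [4y] bond c/1=11/400: DF=(789473/800000 − 11/400·(0.962300+0.949000+0.925700))/(1+11/400) = 1769/2000 ≈ 0.884500

1 1 9623/10000
2 2 949/1000
3 3 9257/10000
4 4 1769/2000
s(2y) = (1/(949/1000) − 1)/(2) = 51/1898 ≈ 2.6870%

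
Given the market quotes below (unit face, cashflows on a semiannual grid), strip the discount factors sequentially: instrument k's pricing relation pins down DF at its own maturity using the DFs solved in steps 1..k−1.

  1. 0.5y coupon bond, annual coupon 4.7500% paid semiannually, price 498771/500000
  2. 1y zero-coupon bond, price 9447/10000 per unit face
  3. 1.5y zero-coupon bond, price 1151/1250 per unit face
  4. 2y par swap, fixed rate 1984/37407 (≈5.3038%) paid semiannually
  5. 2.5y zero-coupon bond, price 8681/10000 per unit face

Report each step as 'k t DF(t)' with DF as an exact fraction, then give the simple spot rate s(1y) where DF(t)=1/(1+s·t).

1 1/2 609/625
2 1 9447/10000
3 3/2 1151/1250
4 2 563/625
5 5/2 8681/10000
s(1y) = (1/(9447/10000) − 1)/(1) = 553/9447 ≈ 5.8537%

step 1 [0.5y] bond c/2=19/800: DF=(498771/500000 − 19/800·(0))/(1+19/800) = 609/625 ≈ 0.974400
step 2 [1y] zero: DF = P = 9447/10000 ≈ 0.944700
step 3 [1.5y] zero: DF = P = 1151/1250 ≈ 0.920800
step 4 [2y] swap r/2=992/37407: DF=(1 − 992/37407·(0.974400+0.944700+0.920800))/(1+992/37407) = 563/625 ≈ 0.900800
step 5 [2.5y] zero: DF = P = 8681/10000 ≈ 0.868100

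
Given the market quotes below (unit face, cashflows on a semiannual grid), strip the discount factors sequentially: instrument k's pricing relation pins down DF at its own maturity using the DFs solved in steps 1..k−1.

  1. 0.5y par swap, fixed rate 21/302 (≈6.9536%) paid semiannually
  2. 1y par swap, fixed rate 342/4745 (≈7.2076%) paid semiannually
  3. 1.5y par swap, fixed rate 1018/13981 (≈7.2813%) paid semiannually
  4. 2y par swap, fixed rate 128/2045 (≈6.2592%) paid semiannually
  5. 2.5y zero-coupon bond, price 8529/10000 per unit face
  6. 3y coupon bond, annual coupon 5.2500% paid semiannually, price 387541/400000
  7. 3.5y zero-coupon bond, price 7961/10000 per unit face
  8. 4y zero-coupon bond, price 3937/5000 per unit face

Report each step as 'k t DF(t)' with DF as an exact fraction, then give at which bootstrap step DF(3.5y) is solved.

step 1 [0.5y] swap r/2=21/604: DF=(1 − 21/604·(0))/(1+21/604) = 604/625 ≈ 0.966400
step 2 [1y] swap r/2=171/4745: DF=(1 − 171/4745·(0.966400))/(1+171/4745) = 2329/2500 ≈ 0.931600
step 3 [1.5y] swap r/2=509/13981: DF=(1 − 509/13981·(0.966400+0.931600))/(1+509/13981) = 4491/5000 ≈ 0.898200
step 4 [2y] swap r/2=64/2045: DF=(1 − 64/2045·(0.966400+0.931600+0.898200))/(1+64/2045) = 553/625 ≈ 0.884800
step 5 [2.5y] zero: DF = P = 8529/10000 ≈ 0.852900
step 6 [3y] bond c/2=21/800: DF=(387541/400000 − 21/800·(0.966400+0.931600+0.898200+0.884800+0.852900))/(1+21/800) = 8281/10000 ≈ 0.828100
step 7 [3.5y] zero: DF = P = 7961/10000 ≈ 0.796100
step 8 [4y] zero: DF = P = 3937/5000 ≈ 0.787400

1 1/2 604/625
2 1 2329/2500
3 3/2 4491/5000
4 2 553/625
5 5/2 8529/10000
6 3 8281/10000
7 7/2 7961/10000
8 4 3937/5000
DF(3.5y) is solved at step 7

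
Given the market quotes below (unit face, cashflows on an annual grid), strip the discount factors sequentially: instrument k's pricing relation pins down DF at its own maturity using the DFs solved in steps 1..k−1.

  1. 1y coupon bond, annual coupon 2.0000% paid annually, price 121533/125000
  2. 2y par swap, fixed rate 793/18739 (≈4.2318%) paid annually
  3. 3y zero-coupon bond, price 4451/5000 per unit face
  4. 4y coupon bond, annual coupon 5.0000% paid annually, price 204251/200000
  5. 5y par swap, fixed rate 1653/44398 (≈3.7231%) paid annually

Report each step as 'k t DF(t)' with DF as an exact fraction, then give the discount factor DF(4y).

step 1 [1y] bond c/1=1/50: DF=(121533/125000 − 1/50·(0))/(1+1/50) = 2383/2500 ≈ 0.953200
step 2 [2y] swap r/1=793/18739: DF=(1 − 793/18739·(0.953200))/(1+793/18739) = 9207/10000 ≈ 0.920700
step 3 [3y] zero: DF = P = 4451/5000 ≈ 0.890200
step 4 [4y] bond c/1=1/20: DF=(204251/200000 − 1/20·(0.953200+0.920700+0.890200))/(1+1/20) = 841/1000 ≈ 0.841000
step 5 [5y] swap r/1=1653/44398: DF=(1 − 1653/44398·(0.953200+0.920700+0.890200+0.841000))/(1+1653/44398) = 8347/10000 ≈ 0.834700

1 1 2383/2500
2 2 9207/10000
3 3 4451/5000
4 4 841/1000
5 5 8347/10000
DF(4y) = 841/1000 ≈ 0.841000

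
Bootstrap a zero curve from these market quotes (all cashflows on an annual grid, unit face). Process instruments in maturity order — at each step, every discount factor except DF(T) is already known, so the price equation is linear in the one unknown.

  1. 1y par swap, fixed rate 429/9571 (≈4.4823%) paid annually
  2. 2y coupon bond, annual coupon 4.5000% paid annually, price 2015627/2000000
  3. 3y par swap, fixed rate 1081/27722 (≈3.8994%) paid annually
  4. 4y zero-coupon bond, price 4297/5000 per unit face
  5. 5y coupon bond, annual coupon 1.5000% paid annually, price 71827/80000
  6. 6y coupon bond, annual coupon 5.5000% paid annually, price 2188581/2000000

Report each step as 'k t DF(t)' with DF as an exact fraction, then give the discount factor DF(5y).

step 1 [1y] swap r/1=429/9571: DF=(1 − 429/9571·(0))/(1+429/9571) = 9571/10000 ≈ 0.957100
step 2 [2y] bond c/1=9/200: DF=(2015627/2000000 − 9/200·(0.957100))/(1+9/200) = 577/625 ≈ 0.923200
step 3 [3y] swap r/1=1081/27722: DF=(1 − 1081/27722·(0.957100+0.923200))/(1+1081/27722) = 8919/10000 ≈ 0.891900
step 4 [4y] zero: DF = P = 4297/5000 ≈ 0.859400
step 5 [5y] bond c/1=3/200: DF=(71827/80000 − 3/200·(0.957100+0.923200+0.891900+0.859400))/(1+3/200) = 8309/10000 ≈ 0.830900
step 6 [6y] bond c/1=11/200: DF=(2188581/2000000 − 11/200·(0.957100+0.923200+0.891900+0.859400+0.830900))/(1+11/200) = 4023/5000 ≈ 0.804600

1 1 9571/10000
2 2 577/625
3 3 8919/10000
4 4 4297/5000
5 5 8309/10000
6 6 4023/5000
DF(5y) = 8309/10000 ≈ 0.830900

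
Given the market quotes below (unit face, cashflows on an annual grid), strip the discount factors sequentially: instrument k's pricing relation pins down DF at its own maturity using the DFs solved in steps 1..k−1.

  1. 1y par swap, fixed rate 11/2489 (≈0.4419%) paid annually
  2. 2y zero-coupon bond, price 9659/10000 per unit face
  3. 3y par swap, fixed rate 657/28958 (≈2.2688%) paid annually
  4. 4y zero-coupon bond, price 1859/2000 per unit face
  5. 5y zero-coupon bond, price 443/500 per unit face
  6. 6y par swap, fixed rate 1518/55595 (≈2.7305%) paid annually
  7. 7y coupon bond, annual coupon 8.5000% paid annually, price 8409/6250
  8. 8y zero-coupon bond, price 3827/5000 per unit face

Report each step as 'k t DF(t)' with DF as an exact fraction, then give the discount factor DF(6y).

step 1 [1y] swap r/1=11/2489: DF=(1 − 11/2489·(0))/(1+11/2489) = 2489/2500 ≈ 0.995600
step 2 [2y] zero: DF = P = 9659/10000 ≈ 0.965900
step 3 [3y] swap r/1=657/28958: DF=(1 − 657/28958·(0.995600+0.965900))/(1+657/28958) = 9343/10000 ≈ 0.934300
step 4 [4y] zero: DF = P = 1859/2000 ≈ 0.929500
step 5 [5y] zero: DF = P = 443/500 ≈ 0.886000
step 6 [6y] swap r/1=1518/55595: DF=(1 − 1518/55595·(0.995600+0.965900+0.934300+0.929500+0.886000))/(1+1518/55595) = 4241/5000 ≈ 0.848200
step 7 [7y] bond c/1=17/200: DF=(8409/6250 − 17/200·(0.995600+0.965900+0.934300+0.929500+0.886000+0.848200))/(1+17/200) = 1609/2000 ≈ 0.804500
step 8 [8y] zero: DF = P = 3827/5000 ≈ 0.765400

1 1 2489/2500
2 2 9659/10000
3 3 9343/10000
4 4 1859/2000
5 5 443/500
6 6 4241/5000
7 7 1609/2000
8 8 3827/5000
DF(6y) = 4241/5000 ≈ 0.848200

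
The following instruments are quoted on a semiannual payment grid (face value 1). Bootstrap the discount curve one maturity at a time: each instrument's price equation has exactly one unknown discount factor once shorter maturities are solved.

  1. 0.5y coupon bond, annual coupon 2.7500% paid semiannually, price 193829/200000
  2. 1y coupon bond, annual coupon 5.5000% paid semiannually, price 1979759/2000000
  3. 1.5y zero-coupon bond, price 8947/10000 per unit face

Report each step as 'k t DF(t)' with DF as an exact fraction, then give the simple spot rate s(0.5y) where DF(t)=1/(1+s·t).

step 1 [0.5y] bond c/2=11/800: DF=(193829/200000 − 11/800·(0))/(1+11/800) = 239/250 ≈ 0.956000
step 2 [1y] bond c/2=11/400: DF=(1979759/2000000 − 11/400·(0.956000))/(1+11/400) = 4689/5000 ≈ 0.937800
step 3 [1.5y] zero: DF = P = 8947/10000 ≈ 0.894700

1 1/2 239/250
2 1 4689/5000
3 3/2 8947/10000
s(0.5y) = (1/(239/250) − 1)/(1/2) = 22/239 ≈ 9.2050%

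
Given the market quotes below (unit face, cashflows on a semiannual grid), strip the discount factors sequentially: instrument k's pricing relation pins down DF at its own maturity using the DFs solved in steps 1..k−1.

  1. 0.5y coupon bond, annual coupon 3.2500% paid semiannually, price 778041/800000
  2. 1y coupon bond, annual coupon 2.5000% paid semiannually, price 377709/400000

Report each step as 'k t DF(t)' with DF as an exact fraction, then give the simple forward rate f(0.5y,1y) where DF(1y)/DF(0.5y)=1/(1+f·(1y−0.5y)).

step 1 [0.5y] bond c/2=13/800: DF=(778041/800000 − 13/800·(0))/(1+13/800) = 957/1000 ≈ 0.957000
step 2 [1y] bond c/2=1/80: DF=(377709/400000 − 1/80·(0.957000))/(1+1/80) = 1151/1250 ≈ 0.920800

1 1/2 957/1000
2 1 1151/1250
f(0.5y,1y) = ((957/1000)/(1151/1250) − 1)/(1/2) = 181/2302 ≈ 7.8627%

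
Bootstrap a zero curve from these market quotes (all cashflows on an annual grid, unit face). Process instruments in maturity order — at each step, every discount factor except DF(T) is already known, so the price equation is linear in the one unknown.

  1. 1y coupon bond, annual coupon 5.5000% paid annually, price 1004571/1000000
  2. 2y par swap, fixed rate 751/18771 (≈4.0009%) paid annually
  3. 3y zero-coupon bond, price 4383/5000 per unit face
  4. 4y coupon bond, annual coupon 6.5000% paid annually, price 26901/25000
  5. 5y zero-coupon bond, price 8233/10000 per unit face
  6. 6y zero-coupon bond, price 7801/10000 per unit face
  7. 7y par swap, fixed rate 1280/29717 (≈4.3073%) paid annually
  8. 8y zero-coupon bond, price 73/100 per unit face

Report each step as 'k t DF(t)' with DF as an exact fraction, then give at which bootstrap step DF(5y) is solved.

1 1 4761/5000
2 2 9249/10000
3 3 4383/5000
4 4 8423/10000
5 5 8233/10000
6 6 7801/10000
7 7 93/125
8 8 73/100
DF(5y) is solved at step 5

step 1 [1y] bond c/1=11/200: DF=(1004571/1000000 − 11/200·(0))/(1+11/200) = 4761/5000 ≈ 0.952200
step 2 [2y] swap r/1=751/18771: DF=(1 − 751/18771·(0.952200))/(1+751/18771) = 9249/10000 ≈ 0.924900
step 3 [3y] zero: DF = P = 4383/5000 ≈ 0.876600
step 4 [4y] bond c/1=13/200: DF=(26901/25000 − 13/200·(0.952200+0.924900+0.876600))/(1+13/200) = 8423/10000 ≈ 0.842300
step 5 [5y] zero: DF = P = 8233/10000 ≈ 0.823300
step 6 [6y] zero: DF = P = 7801/10000 ≈ 0.780100
step 7 [7y] swap r/1=1280/29717: DF=(1 − 1280/29717·(0.952200+0.924900+0.876600+0.842300+0.823300+0.780100))/(1+1280/29717) = 93/125 ≈ 0.744000
step 8 [8y] zero: DF = P = 73/100 ≈ 0.730000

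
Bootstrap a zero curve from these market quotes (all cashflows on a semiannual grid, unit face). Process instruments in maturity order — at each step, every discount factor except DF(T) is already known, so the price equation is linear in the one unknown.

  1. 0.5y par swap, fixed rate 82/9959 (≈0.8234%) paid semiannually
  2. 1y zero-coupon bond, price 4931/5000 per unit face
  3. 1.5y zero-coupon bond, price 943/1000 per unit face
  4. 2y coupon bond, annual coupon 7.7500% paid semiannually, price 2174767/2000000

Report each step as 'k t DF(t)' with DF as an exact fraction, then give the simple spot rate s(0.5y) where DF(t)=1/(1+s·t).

step 1 [0.5y] swap r/2=41/9959: DF=(1 − 41/9959·(0))/(1+41/9959) = 9959/10000 ≈ 0.995900
step 2 [1y] zero: DF = P = 4931/5000 ≈ 0.986200
step 3 [1.5y] zero: DF = P = 943/1000 ≈ 0.943000
step 4 [2y] bond c/2=31/800: DF=(2174767/2000000 − 31/800·(0.995900+0.986200+0.943000))/(1+31/800) = 9377/10000 ≈ 0.937700

1 1/2 9959/10000
2 1 4931/5000
3 3/2 943/1000
4 2 9377/10000
s(0.5y) = (1/(9959/10000) − 1)/(1/2) = 82/9959 ≈ 0.8234%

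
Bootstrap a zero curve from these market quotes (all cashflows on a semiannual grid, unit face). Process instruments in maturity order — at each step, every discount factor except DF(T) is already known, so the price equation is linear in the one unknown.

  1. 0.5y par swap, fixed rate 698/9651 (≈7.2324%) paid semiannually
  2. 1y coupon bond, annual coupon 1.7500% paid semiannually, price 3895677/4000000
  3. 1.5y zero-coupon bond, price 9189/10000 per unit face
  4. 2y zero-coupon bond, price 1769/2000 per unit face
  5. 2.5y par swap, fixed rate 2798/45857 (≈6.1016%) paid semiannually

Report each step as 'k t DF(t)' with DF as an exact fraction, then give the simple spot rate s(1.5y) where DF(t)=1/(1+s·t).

1 1/2 9651/10000
2 1 9571/10000
3 3/2 9189/10000
4 2 1769/2000
5 5/2 8601/10000
s(1.5y) = (1/(9189/10000) − 1)/(3/2) = 1622/27567 ≈ 5.8838%

step 1 [0.5y] swap r/2=349/9651: DF=(1 − 349/9651·(0))/(1+349/9651) = 9651/10000 ≈ 0.965100
step 2 [1y] bond c/2=7/800: DF=(3895677/4000000 − 7/800·(0.965100))/(1+7/800) = 9571/10000 ≈ 0.957100
step 3 [1.5y] zero: DF = P = 9189/10000 ≈ 0.918900
step 4 [2y] zero: DF = P = 1769/2000 ≈ 0.884500
step 5 [2.5y] swap r/2=1399/45857: DF=(1 − 1399/45857·(0.965100+0.957100+0.918900+0.884500))/(1+1399/45857) = 8601/10000 ≈ 0.860100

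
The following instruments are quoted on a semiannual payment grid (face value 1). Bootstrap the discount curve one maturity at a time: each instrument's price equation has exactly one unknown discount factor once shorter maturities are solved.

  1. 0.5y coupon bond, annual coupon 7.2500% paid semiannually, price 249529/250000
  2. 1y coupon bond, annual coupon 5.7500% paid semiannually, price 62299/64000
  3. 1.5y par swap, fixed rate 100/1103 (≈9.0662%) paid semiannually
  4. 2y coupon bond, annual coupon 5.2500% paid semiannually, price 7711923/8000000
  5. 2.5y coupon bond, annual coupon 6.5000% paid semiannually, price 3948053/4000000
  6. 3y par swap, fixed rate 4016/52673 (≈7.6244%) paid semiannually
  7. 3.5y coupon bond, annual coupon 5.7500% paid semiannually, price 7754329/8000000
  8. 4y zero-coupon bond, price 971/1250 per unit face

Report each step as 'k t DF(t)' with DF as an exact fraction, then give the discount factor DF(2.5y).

1 1/2 602/625
2 1 9193/10000
3 3/2 7/8
4 2 543/625
5 5/2 4209/5000
6 3 999/1250
7 7/2 159/200
8 4 971/1250
DF(2.5y) = 4209/5000 ≈ 0.841800

step 1 [0.5y] bond c/2=29/800: DF=(249529/250000 − 29/800·(0))/(1+29/800) = 602/625 ≈ 0.963200
step 2 [1y] bond c/2=23/800: DF=(62299/64000 − 23/800·(0.963200))/(1+23/800) = 9193/10000 ≈ 0.919300
step 3 [1.5y] swap r/2=50/1103: DF=(1 − 50/1103·(0.963200+0.919300))/(1+50/1103) = 7/8 ≈ 0.875000
step 4 [2y] bond c/2=21/800: DF=(7711923/8000000 − 21/800·(0.963200+0.919300+0.875000))/(1+21/800) = 543/625 ≈ 0.868800
step 5 [2.5y] bond c/2=13/400: DF=(3948053/4000000 − 13/400·(0.963200+0.919300+0.875000+0.868800))/(1+13/400) = 4209/5000 ≈ 0.841800
step 6 [3y] swap r/2=2008/52673: DF=(1 − 2008/52673·(0.963200+0.919300+0.875000+0.868800+0.841800))/(1+2008/52673) = 999/1250 ≈ 0.799200
step 7 [3.5y] bond c/2=23/800: DF=(7754329/8000000 − 23/800·(0.963200+0.919300+0.875000+0.868800+0.841800+0.799200))/(1+23/800) = 159/200 ≈ 0.795000
step 8 [4y] zero: DF = P = 971/1250 ≈ 0.776800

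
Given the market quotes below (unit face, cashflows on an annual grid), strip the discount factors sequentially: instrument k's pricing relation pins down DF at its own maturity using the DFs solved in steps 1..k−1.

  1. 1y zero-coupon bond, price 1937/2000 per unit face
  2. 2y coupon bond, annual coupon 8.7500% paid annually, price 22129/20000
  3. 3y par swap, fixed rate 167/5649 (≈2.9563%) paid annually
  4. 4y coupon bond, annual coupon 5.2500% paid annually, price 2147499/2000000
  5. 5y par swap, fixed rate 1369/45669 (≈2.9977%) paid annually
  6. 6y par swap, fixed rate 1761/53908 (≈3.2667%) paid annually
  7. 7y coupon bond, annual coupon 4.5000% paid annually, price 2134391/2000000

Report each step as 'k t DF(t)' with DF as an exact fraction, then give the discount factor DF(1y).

step 1 [1y] zero: DF = P = 1937/2000 ≈ 0.968500
step 2 [2y] bond c/1=7/80: DF=(22129/20000 − 7/80·(0.968500))/(1+7/80) = 1879/2000 ≈ 0.939500
step 3 [3y] swap r/1=167/5649: DF=(1 − 167/5649·(0.968500+0.939500))/(1+167/5649) = 1833/2000 ≈ 0.916500
step 4 [4y] bond c/1=21/400: DF=(2147499/2000000 − 21/400·(0.968500+0.939500+0.916500))/(1+21/400) = 8793/10000 ≈ 0.879300
step 5 [5y] swap r/1=1369/45669: DF=(1 − 1369/45669·(0.968500+0.939500+0.916500+0.879300))/(1+1369/45669) = 8631/10000 ≈ 0.863100
step 6 [6y] swap r/1=1761/53908: DF=(1 − 1761/53908·(0.968500+0.939500+0.916500+0.879300+0.863100))/(1+1761/53908) = 8239/10000 ≈ 0.823900
step 7 [7y] bond c/1=9/200: DF=(2134391/2000000 − 9/200·(0.968500+0.939500+0.916500+0.879300+0.863100+0.823900))/(1+9/200) = 7891/10000 ≈ 0.789100

1 1 1937/2000
2 2 1879/2000
3 3 1833/2000
4 4 8793/10000
5 5 8631/10000
6 6 8239/10000
7 7 7891/10000
DF(1y) = 1937/2000 ≈ 0.968500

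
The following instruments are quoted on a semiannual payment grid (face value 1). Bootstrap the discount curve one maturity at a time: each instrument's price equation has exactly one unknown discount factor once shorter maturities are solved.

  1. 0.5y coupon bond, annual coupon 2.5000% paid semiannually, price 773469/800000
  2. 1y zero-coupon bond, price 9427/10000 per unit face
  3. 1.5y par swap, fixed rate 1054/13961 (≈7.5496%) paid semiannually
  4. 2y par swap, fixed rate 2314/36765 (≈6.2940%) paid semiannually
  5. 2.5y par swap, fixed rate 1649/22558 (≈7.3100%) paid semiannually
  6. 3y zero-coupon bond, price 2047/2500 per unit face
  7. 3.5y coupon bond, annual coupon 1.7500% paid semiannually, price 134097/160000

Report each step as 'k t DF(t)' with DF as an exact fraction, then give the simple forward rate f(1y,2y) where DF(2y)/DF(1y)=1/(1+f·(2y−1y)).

step 1 [0.5y] bond c/2=1/80: DF=(773469/800000 − 1/80·(0))/(1+1/80) = 9549/10000 ≈ 0.954900
step 2 [1y] zero: DF = P = 9427/10000 ≈ 0.942700
step 3 [1.5y] swap r/2=527/13961: DF=(1 − 527/13961·(0.954900+0.942700))/(1+527/13961) = 4473/5000 ≈ 0.894600
step 4 [2y] swap r/2=1157/36765: DF=(1 − 1157/36765·(0.954900+0.942700+0.894600))/(1+1157/36765) = 8843/10000 ≈ 0.884300
step 5 [2.5y] swap r/2=1649/45116: DF=(1 − 1649/45116·(0.954900+0.942700+0.894600+0.884300))/(1+1649/45116) = 8351/10000 ≈ 0.835100
step 6 [3y] zero: DF = P = 2047/2500 ≈ 0.818800
step 7 [3.5y] bond c/2=7/800: DF=(134097/160000 − 7/800·(0.954900+0.942700+0.894600+0.884300+0.835100+0.818800))/(1+7/800) = 3923/5000 ≈ 0.784600

1 1/2 9549/10000
2 1 9427/10000
3 3/2 4473/5000
4 2 8843/10000
5 5/2 8351/10000
6 3 2047/2500
7 7/2 3923/5000
f(1y,2y) = ((9427/10000)/(8843/10000) − 1)/(1) = 584/8843 ≈ 6.6041%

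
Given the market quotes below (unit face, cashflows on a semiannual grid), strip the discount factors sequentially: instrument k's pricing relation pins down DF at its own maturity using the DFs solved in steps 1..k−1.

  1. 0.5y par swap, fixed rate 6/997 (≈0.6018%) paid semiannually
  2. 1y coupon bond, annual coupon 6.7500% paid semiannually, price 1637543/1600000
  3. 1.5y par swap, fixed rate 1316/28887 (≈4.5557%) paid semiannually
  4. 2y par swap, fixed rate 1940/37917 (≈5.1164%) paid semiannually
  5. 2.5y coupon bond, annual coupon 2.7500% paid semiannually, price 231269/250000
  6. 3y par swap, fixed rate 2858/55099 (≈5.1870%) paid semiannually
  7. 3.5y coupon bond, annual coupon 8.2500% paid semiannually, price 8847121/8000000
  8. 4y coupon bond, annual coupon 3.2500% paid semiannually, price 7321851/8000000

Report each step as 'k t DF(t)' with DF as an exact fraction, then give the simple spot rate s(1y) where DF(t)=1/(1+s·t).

step 1 [0.5y] swap r/2=3/997: DF=(1 − 3/997·(0))/(1+3/997) = 997/1000 ≈ 0.997000
step 2 [1y] bond c/2=27/800: DF=(1637543/1600000 − 27/800·(0.997000))/(1+27/800) = 383/400 ≈ 0.957500
step 3 [1.5y] swap r/2=658/28887: DF=(1 − 658/28887·(0.997000+0.957500))/(1+658/28887) = 4671/5000 ≈ 0.934200
step 4 [2y] swap r/2=970/37917: DF=(1 − 970/37917·(0.997000+0.957500+0.934200))/(1+970/37917) = 903/1000 ≈ 0.903000
step 5 [2.5y] bond c/2=11/800: DF=(231269/250000 − 11/800·(0.997000+0.957500+0.934200+0.903000))/(1+11/800) = 8611/10000 ≈ 0.861100
step 6 [3y] swap r/2=1429/55099: DF=(1 − 1429/55099·(0.997000+0.957500+0.934200+0.903000+0.861100))/(1+1429/55099) = 8571/10000 ≈ 0.857100
step 7 [3.5y] bond c/2=33/800: DF=(8847121/8000000 − 33/800·(0.997000+0.957500+0.934200+0.903000+0.861100+0.857100))/(1+33/800) = 4219/5000 ≈ 0.843800
step 8 [4y] bond c/2=13/800: DF=(7321851/8000000 − 13/800·(0.997000+0.957500+0.934200+0.903000+0.861100+0.857100+0.843800))/(1+13/800) = 799/1000 ≈ 0.799000

1 1/2 997/1000
2 1 383/400
3 3/2 4671/5000
4 2 903/1000
5 5/2 8611/10000
6 3 8571/10000
7 7/2 4219/5000
8 4 799/1000
s(1y) = (1/(383/400) − 1)/(1) = 17/383 ≈ 4.4386%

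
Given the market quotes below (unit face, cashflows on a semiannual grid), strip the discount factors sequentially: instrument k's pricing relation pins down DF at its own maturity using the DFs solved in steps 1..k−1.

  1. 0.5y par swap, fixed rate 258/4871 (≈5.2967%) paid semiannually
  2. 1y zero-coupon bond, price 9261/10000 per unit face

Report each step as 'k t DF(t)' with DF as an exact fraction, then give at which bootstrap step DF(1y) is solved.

1 1/2 4871/5000
2 1 9261/10000
DF(1y) is solved at step 2

step 1 [0.5y] swap r/2=129/4871: DF=(1 − 129/4871·(0))/(1+129/4871) = 4871/5000 ≈ 0.974200
step 2 [1y] zero: DF = P = 9261/10000 ≈ 0.926100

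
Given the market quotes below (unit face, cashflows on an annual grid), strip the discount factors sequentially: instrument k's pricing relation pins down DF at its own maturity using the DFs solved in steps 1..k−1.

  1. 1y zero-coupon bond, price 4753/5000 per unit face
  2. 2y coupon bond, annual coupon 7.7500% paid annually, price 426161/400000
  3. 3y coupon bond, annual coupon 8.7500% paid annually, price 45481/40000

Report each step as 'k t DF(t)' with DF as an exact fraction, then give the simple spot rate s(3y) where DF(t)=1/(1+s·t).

step 1 [1y] zero: DF = P = 4753/5000 ≈ 0.950600
step 2 [2y] bond c/1=31/400: DF=(426161/400000 − 31/400·(0.950600))/(1+31/400) = 2301/2500 ≈ 0.920400
step 3 [3y] bond c/1=7/80: DF=(45481/40000 − 7/80·(0.950600+0.920400))/(1+7/80) = 179/200 ≈ 0.895000

1 1 4753/5000
2 2 2301/2500
3 3 179/200
s(3y) = (1/(179/200) − 1)/(3) = 7/179 ≈ 3.9106%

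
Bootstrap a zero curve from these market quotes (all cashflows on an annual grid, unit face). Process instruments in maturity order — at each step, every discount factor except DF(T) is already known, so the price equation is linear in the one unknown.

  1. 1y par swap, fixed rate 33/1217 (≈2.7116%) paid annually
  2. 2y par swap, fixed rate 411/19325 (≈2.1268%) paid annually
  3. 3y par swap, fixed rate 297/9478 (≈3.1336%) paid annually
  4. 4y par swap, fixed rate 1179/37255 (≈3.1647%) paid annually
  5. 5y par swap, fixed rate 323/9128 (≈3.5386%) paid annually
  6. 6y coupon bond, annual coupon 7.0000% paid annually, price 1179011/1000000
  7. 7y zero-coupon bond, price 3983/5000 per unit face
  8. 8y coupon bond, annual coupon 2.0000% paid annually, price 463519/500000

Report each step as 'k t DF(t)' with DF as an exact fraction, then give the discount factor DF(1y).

1 1 1217/1250
2 2 9589/10000
3 3 9109/10000
4 4 8821/10000
5 5 1677/2000
6 6 8033/10000
7 7 3983/5000
8 8 197/250
DF(1y) = 1217/1250 ≈ 0.973600

step 1 [1y] swap r/1=33/1217: DF=(1 − 33/1217·(0))/(1+33/1217) = 1217/1250 ≈ 0.973600
step 2 [2y] swap r/1=411/19325: DF=(1 − 411/19325·(0.973600))/(1+411/19325) = 9589/10000 ≈ 0.958900
step 3 [3y] swap r/1=297/9478: DF=(1 − 297/9478·(0.973600+0.958900))/(1+297/9478) = 9109/10000 ≈ 0.910900
step 4 [4y] swap r/1=1179/37255: DF=(1 − 1179/37255·(0.973600+0.958900+0.910900))/(1+1179/37255) = 8821/10000 ≈ 0.882100
step 5 [5y] swap r/1=323/9128: DF=(1 − 323/9128·(0.973600+0.958900+0.910900+0.882100))/(1+323/9128) = 1677/2000 ≈ 0.838500
step 6 [6y] bond c/1=7/100: DF=(1179011/1000000 − 7/100·(0.973600+0.958900+0.910900+0.882100+0.838500))/(1+7/100) = 8033/10000 ≈ 0.803300
step 7 [7y] zero: DF = P = 3983/5000 ≈ 0.796600
step 8 [8y] bond c/1=1/50: DF=(463519/500000 − 1/50·(0.973600+0.958900+0.910900+0.882100+0.838500+0.803300+0.796600))/(1+1/50) = 197/250 ≈ 0.788000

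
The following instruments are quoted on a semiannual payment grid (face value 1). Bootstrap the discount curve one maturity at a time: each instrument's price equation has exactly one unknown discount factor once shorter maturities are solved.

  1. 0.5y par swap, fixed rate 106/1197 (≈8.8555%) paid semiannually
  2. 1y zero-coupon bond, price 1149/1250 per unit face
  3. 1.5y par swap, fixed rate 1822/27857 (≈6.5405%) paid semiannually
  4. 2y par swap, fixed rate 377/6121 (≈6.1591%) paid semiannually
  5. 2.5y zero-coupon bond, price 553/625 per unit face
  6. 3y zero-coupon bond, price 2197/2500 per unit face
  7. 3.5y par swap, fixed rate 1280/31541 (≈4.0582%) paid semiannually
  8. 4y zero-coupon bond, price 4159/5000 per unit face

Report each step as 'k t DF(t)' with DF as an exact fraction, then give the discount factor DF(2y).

step 1 [0.5y] swap r/2=53/1197: DF=(1 − 53/1197·(0))/(1+53/1197) = 1197/1250 ≈ 0.957600
step 2 [1y] zero: DF = P = 1149/1250 ≈ 0.919200
step 3 [1.5y] swap r/2=911/27857: DF=(1 − 911/27857·(0.957600+0.919200))/(1+911/27857) = 9089/10000 ≈ 0.908900
step 4 [2y] swap r/2=377/12242: DF=(1 − 377/12242·(0.957600+0.919200+0.908900))/(1+377/12242) = 8869/10000 ≈ 0.886900
step 5 [2.5y] zero: DF = P = 553/625 ≈ 0.884800
step 6 [3y] zero: DF = P = 2197/2500 ≈ 0.878800
step 7 [3.5y] swap r/2=640/31541: DF=(1 − 640/31541·(0.957600+0.919200+0.908900+0.886900+0.884800+0.878800))/(1+640/31541) = 109/125 ≈ 0.872000
step 8 [4y] zero: DF = P = 4159/5000 ≈ 0.831800

1 1/2 1197/1250
2 1 1149/1250
3 3/2 9089/10000
4 2 8869/10000
5 5/2 553/625
6 3 2197/2500
7 7/2 109/125
8 4 4159/5000
DF(2y) = 8869/10000 ≈ 0.886900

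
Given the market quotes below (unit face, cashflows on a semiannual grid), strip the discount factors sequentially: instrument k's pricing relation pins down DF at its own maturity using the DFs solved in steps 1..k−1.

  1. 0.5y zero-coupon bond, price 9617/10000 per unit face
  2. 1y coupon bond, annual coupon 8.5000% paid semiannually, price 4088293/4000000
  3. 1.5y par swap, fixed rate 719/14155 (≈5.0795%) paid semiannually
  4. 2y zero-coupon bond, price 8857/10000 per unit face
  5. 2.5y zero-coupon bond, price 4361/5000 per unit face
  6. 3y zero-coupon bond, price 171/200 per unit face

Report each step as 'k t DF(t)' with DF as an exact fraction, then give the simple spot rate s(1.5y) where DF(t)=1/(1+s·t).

step 1 [0.5y] zero: DF = P = 9617/10000 ≈ 0.961700
step 2 [1y] bond c/2=17/400: DF=(4088293/4000000 − 17/400·(0.961700))/(1+17/400) = 2353/2500 ≈ 0.941200
step 3 [1.5y] swap r/2=719/28310: DF=(1 − 719/28310·(0.961700+0.941200))/(1+719/28310) = 9281/10000 ≈ 0.928100
step 4 [2y] zero: DF = P = 8857/10000 ≈ 0.885700
step 5 [2.5y] zero: DF = P = 4361/5000 ≈ 0.872200
step 6 [3y] zero: DF = P = 171/200 ≈ 0.855000

1 1/2 9617/10000
2 1 2353/2500
3 3/2 9281/10000
4 2 8857/10000
5 5/2 4361/5000
6 3 171/200
s(1.5y) = (1/(9281/10000) − 1)/(3/2) = 1438/27843 ≈ 5.1647%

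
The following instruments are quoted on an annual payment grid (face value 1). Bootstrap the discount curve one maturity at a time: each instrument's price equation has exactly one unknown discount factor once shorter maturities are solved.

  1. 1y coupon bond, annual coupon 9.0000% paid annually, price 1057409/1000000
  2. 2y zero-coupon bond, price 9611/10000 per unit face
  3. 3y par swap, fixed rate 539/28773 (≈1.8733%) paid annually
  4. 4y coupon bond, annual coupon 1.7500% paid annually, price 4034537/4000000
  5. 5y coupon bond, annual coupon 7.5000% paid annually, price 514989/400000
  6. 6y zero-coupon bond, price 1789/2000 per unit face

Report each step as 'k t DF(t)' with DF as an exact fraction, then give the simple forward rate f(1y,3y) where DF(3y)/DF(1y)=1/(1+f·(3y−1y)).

step 1 [1y] bond c/1=9/100: DF=(1057409/1000000 − 9/100·(0))/(1+9/100) = 9701/10000 ≈ 0.970100
step 2 [2y] zero: DF = P = 9611/10000 ≈ 0.961100
step 3 [3y] swap r/1=539/28773: DF=(1 − 539/28773·(0.970100+0.961100))/(1+539/28773) = 9461/10000 ≈ 0.946100
step 4 [4y] bond c/1=7/400: DF=(4034537/4000000 − 7/400·(0.970100+0.961100+0.946100))/(1+7/400) = 4709/5000 ≈ 0.941800
step 5 [5y] bond c/1=3/40: DF=(514989/400000 − 3/40·(0.970100+0.961100+0.946100+0.941800))/(1+3/40) = 582/625 ≈ 0.931200
step 6 [6y] zero: DF = P = 1789/2000 ≈ 0.894500

1 1 9701/10000
2 2 9611/10000
3 3 9461/10000
4 4 4709/5000
5 5 582/625
6 6 1789/2000
f(1y,3y) = ((9701/10000)/(9461/10000) − 1)/(2) = 120/9461 ≈ 1.2684%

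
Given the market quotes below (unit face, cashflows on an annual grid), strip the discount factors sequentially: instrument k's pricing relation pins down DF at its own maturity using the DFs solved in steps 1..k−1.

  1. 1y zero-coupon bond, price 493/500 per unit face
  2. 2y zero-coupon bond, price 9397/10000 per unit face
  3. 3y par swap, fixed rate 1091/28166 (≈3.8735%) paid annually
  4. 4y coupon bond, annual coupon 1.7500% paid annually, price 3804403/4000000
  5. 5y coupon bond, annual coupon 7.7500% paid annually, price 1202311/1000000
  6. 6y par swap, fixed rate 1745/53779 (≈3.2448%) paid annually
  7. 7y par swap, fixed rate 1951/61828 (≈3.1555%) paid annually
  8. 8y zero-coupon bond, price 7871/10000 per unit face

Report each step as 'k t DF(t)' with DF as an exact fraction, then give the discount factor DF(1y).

1 1 493/500
2 2 9397/10000
3 3 8909/10000
4 4 8863/10000
5 5 1699/2000
6 6 1651/2000
7 7 8049/10000
8 8 7871/10000
DF(1y) = 493/500 ≈ 0.986000

step 1 [1y] zero: DF = P = 493/500 ≈ 0.986000
step 2 [2y] zero: DF = P = 9397/10000 ≈ 0.939700
step 3 [3y] swap r/1=1091/28166: DF=(1 − 1091/28166·(0.986000+0.939700))/(1+1091/28166) = 8909/10000 ≈ 0.890900
step 4 [4y] bond c/1=7/400: DF=(3804403/4000000 − 7/400·(0.986000+0.939700+0.890900))/(1+7/400) = 8863/10000 ≈ 0.886300
step 5 [5y] bond c/1=31/400: DF=(1202311/1000000 − 31/400·(0.986000+0.939700+0.890900+0.886300))/(1+31/400) = 1699/2000 ≈ 0.849500
step 6 [6y] swap r/1=1745/53779: DF=(1 − 1745/53779·(0.986000+0.939700+0.890900+0.886300+0.849500))/(1+1745/53779) = 1651/2000 ≈ 0.825500
step 7 [7y] swap r/1=1951/61828: DF=(1 − 1951/61828·(0.986000+0.939700+0.890900+0.886300+0.849500+0.825500))/(1+1951/61828) = 8049/10000 ≈ 0.804900
step 8 [8y] zero: DF = P = 7871/10000 ≈ 0.787100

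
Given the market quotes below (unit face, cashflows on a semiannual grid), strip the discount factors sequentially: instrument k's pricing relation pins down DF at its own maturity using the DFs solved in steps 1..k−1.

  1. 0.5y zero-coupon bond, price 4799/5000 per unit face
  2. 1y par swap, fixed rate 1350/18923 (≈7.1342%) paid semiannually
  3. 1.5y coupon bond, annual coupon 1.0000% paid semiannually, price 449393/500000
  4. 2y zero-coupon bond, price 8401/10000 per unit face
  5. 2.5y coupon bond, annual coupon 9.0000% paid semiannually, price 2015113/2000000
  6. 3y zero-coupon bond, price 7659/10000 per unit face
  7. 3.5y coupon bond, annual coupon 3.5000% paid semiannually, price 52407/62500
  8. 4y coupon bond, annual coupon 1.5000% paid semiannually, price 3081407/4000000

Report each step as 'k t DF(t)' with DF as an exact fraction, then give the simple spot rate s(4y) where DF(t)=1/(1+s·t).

step 1 [0.5y] zero: DF = P = 4799/5000 ≈ 0.959800
step 2 [1y] swap r/2=675/18923: DF=(1 − 675/18923·(0.959800))/(1+675/18923) = 373/400 ≈ 0.932500
step 3 [1.5y] bond c/2=1/200: DF=(449393/500000 − 1/200·(0.959800+0.932500))/(1+1/200) = 8849/10000 ≈ 0.884900
step 4 [2y] zero: DF = P = 8401/10000 ≈ 0.840100
step 5 [2.5y] bond c/2=9/200: DF=(2015113/2000000 − 9/200·(0.959800+0.932500+0.884900+0.840100))/(1+9/200) = 2021/2500 ≈ 0.808400
step 6 [3y] zero: DF = P = 7659/10000 ≈ 0.765900
step 7 [3.5y] bond c/2=7/400: DF=(52407/62500 − 7/400·(0.959800+0.932500+0.884900+0.840100+0.808400+0.765900))/(1+7/400) = 1837/2500 ≈ 0.734800
step 8 [4y] bond c/2=3/400: DF=(3081407/4000000 − 3/400·(0.959800+0.932500+0.884900+0.840100+0.808400+0.765900+0.734800))/(1+3/400) = 1441/2000 ≈ 0.720500

1 1/2 4799/5000
2 1 373/400
3 3/2 8849/10000
4 2 8401/10000
5 5/2 2021/2500
6 3 7659/10000
7 7/2 1837/2500
8 4 1441/2000
s(4y) = (1/(1441/2000) − 1)/(4) = 559/5764 ≈ 9.6981%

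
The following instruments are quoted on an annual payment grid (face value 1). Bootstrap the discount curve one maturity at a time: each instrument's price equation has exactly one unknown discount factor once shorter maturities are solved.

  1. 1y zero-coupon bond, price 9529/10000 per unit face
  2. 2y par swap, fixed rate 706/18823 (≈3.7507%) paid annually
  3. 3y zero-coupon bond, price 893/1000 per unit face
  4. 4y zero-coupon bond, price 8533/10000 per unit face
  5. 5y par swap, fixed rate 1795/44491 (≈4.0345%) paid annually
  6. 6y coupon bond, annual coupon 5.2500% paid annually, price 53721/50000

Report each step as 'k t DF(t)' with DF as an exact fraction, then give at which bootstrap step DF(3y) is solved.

step 1 [1y] zero: DF = P = 9529/10000 ≈ 0.952900
step 2 [2y] swap r/1=706/18823: DF=(1 − 706/18823·(0.952900))/(1+706/18823) = 4647/5000 ≈ 0.929400
step 3 [3y] zero: DF = P = 893/1000 ≈ 0.893000
step 4 [4y] zero: DF = P = 8533/10000 ≈ 0.853300
step 5 [5y] swap r/1=1795/44491: DF=(1 − 1795/44491·(0.952900+0.929400+0.893000+0.853300))/(1+1795/44491) = 1641/2000 ≈ 0.820500
step 6 [6y] bond c/1=21/400: DF=(53721/50000 − 21/400·(0.952900+0.929400+0.893000+0.853300+0.820500))/(1+21/400) = 7989/10000 ≈ 0.798900

1 1 9529/10000
2 2 4647/5000
3 3 893/1000
4 4 8533/10000
5 5 1641/2000
6 6 7989/10000
DF(3y) is solved at step 3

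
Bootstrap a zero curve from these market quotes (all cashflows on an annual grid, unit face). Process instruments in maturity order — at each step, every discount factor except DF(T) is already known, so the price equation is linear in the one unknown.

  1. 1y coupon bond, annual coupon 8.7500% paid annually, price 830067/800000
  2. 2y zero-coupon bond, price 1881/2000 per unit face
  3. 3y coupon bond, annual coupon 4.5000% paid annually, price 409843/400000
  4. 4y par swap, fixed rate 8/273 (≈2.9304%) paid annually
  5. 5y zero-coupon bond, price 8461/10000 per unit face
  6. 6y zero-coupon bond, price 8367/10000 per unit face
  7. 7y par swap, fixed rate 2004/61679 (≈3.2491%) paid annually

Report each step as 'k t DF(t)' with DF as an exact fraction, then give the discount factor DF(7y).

1 1 9541/10000
2 2 1881/2000
3 3 8989/10000
4 4 223/250
5 5 8461/10000
6 6 8367/10000
7 7 1999/2500
DF(7y) = 1999/2500 ≈ 0.799600

step 1 [1y] bond c/1=7/80: DF=(830067/800000 − 7/80·(0))/(1+7/80) = 9541/10000 ≈ 0.954100
step 2 [2y] zero: DF = P = 1881/2000 ≈ 0.940500
step 3 [3y] bond c/1=9/200: DF=(409843/400000 − 9/200·(0.954100+0.940500))/(1+9/200) = 8989/10000 ≈ 0.898900
step 4 [4y] swap r/1=8/273: DF=(1 − 8/273·(0.954100+0.940500+0.898900))/(1+8/273) = 223/250 ≈ 0.892000
step 5 [5y] zero: DF = P = 8461/10000 ≈ 0.846100
step 6 [6y] zero: DF = P = 8367/10000 ≈ 0.836700
step 7 [7y] swap r/1=2004/61679: DF=(1 − 2004/61679·(0.954100+0.940500+0.898900+0.892000+0.846100+0.836700))/(1+2004/61679) = 1999/2500 ≈ 0.799600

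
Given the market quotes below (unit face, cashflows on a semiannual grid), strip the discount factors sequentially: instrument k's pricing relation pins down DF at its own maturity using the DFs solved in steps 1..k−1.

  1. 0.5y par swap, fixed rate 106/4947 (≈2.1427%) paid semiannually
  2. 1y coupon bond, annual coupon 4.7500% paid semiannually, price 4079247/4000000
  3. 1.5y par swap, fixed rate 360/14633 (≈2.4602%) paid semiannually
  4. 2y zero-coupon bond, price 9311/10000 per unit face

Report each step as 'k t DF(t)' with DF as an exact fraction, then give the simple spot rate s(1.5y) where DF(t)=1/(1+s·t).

1 1/2 4947/5000
2 1 2433/2500
3 3/2 241/250
4 2 9311/10000
s(1.5y) = (1/(241/250) − 1)/(3/2) = 6/241 ≈ 2.4896%

step 1 [0.5y] swap r/2=53/4947: DF=(1 − 53/4947·(0))/(1+53/4947) = 4947/5000 ≈ 0.989400
step 2 [1y] bond c/2=19/800: DF=(4079247/4000000 − 19/800·(0.989400))/(1+19/800) = 2433/2500 ≈ 0.973200
step 3 [1.5y] swap r/2=180/14633: DF=(1 − 180/14633·(0.989400+0.973200))/(1+180/14633) = 241/250 ≈ 0.964000
step 4 [2y] zero: DF = P = 9311/10000 ≈ 0.931100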